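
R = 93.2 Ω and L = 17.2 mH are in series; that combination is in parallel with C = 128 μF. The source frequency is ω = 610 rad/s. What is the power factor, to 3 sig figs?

0.137

X_L = ωL = 10.5 Ω
X_C = 1/(ωC) = 12.8 Ω
Branch 1 (R+jX_L): Z₁ = 93.2 + j10.5 Ω, |Z₁| = 93.8 Ω
Branch 2 (−jX_C): Z₂ = −j12.8 Ω
Parallel: Z = Z₁Z₂/(Z₁+Z₂), |Z| = 12.9 Ω, ∠Z = -82.2°
cos φ = cos(-82.2°) = 0.137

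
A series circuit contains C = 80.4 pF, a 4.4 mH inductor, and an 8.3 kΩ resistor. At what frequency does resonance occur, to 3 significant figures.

ω₀ = 1/√(LC) = 1/√(0.0044 × 8.04e-11) = 1.681e+06 rad/s
f₀ = ω₀/(2π) = 268 kHz

268 kHz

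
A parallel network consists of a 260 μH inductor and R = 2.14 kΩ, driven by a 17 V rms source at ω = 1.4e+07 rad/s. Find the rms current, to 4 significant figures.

X_L = ωL = 3640 Ω
Parallel: admittances add. Y = 1/R + 1/(jωL)
Y = (0.0004673 − j0.0002747) S
|Y| = 0.0005421 S → |Z| = 1/|Y| = 1845 Ω, ∠Z = −∠Y = 30.45°
I = V/|Z| = 17/1845 = 9.215 mA

9.215 mA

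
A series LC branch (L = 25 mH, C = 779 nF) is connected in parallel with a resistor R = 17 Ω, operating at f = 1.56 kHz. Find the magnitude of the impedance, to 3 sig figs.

16.8 Ω

ω = 2πf = 9802 rad/s
X_L = ωL = 245 Ω
X_C = 1/(ωC) = 131 Ω
Branch 1: Z₁ = R = 17.0 Ω
Branch 2 (series LC): Z₂ = j(X_L − X_C) = j114 Ω
Parallel: Z = Z₁Z₂/(Z₁+Z₂), |Z| = 16.8 Ω, ∠Z = 8.48°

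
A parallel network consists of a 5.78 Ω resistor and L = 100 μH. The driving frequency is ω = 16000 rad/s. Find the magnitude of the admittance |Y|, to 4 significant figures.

X_L = ωL = 1.600 Ω
Parallel: admittances add. Y = 1/R + 1/(jωL)
Y = (0.1730 − j0.6250) S
|Y| = 0.6485 S → |Z| = 1/|Y| = 1.542 Ω, ∠Z = −∠Y = 74.53°

648.5 mS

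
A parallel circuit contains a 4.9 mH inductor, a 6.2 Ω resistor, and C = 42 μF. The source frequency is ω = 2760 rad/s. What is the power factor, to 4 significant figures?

X_L = ωL = 13.52 Ω
X_C = 1/(ωC) = 8.627 Ω
Parallel: admittances add. Y = 1/R + 1/(jωL) + jωC
Y = (0.1613 + j0.04198) S
|Y| = 0.1667 S → |Z| = 1/|Y| = 6.000 Ω, ∠Z = −∠Y = -14.59°
cos φ = cos(-14.59°) = 0.9678

0.9678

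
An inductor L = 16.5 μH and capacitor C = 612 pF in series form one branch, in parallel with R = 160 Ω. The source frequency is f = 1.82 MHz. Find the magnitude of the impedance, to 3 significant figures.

ω = 2πf = 1.144e+07 rad/s
X_L = ωL = 189 Ω
X_C = 1/(ωC) = 143 Ω
Branch 1: Z₁ = R = 160 Ω
Branch 2 (series LC): Z₂ = j(X_L − X_C) = j45.8 Ω
Parallel: Z = Z₁Z₂/(Z₁+Z₂), |Z| = 44.0 Ω, ∠Z = 74.0°

44.0 Ω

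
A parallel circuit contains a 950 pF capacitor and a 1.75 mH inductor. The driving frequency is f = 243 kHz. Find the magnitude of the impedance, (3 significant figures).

929 Ω

ω = 2πf = 1.527e+06 rad/s
X_L = ωL = 2670 Ω
X_C = 1/(ωC) = 689 Ω
Parallel: admittances add. Y = 1/(jωL) + jωC
Y = (0 + j0.00108) S
|Y| = 0.00108 S → |Z| = 1/|Y| = 929 Ω, ∠Z = −∠Y = -90.0°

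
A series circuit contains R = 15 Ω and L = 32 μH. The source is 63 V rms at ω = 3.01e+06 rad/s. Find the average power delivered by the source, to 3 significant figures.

X_L = ωL = 96.3 Ω
Z = 15.0 + j96.3 Ω
|Z| = √(15.0² + 96.3²) = 97.5 Ω
∠Z = arctan(96.3/15.0) = 81.1°
I = V/|Z| = 646 mA
P = VI cos φ = 63 × 0.646 × cos(81.1°) = 6.27 W

6.27 W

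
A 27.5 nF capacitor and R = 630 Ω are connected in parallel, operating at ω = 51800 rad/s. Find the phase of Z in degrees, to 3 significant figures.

X_C = 1/(ωC) = 702 Ω
Parallel: admittances add. Y = 1/R + jωC
Y = (0.00159 + j0.00142) S
|Y| = 0.00213 S → |Z| = 1/|Y| = 469 Ω, ∠Z = −∠Y = -41.9°

-41.9°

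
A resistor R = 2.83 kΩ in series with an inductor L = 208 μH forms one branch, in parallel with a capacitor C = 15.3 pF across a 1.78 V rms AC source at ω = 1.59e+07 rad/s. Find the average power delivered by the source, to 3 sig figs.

473 μW

X_L = ωL = 3310 Ω
X_C = 1/(ωC) = 4110 Ω
Branch 1 (R+jX_L): Z₁ = 2830 + j3310 Ω, |Z₁| = 4350 Ω
Branch 2 (−jX_C): Z₂ = −j4110 Ω
Parallel: Z = Z₁Z₂/(Z₁+Z₂), |Z| = 6080 Ω, ∠Z = -24.7°
I = V/|Z| = 293 μA
P = VI cos φ = 1.78 × 0.000293 × cos(-24.7°) = 473 μW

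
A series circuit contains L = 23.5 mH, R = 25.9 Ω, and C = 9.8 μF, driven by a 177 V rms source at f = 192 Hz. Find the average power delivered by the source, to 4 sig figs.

211.7 W

ω = 2πf = 1206 rad/s
X_L = ωL = 28.35 Ω
X_C = 1/(ωC) = 84.58 Ω
Net reactance X = X_L − X_C = -56.24 Ω
Z = 25.90 − j56.24 Ω
|Z| = √(25.90² + 56.24²) = 61.91 Ω
∠Z = arctan(-56.24/25.90) = -65.27°
I = V/|Z| = 2.859 A
P = VI cos φ = 177 × 2.859 × cos(-65.27°) = 211.7 W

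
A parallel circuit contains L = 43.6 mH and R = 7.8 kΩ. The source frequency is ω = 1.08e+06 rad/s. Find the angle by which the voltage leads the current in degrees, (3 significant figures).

9.41°

X_L = ωL = 47100 Ω
Parallel: admittances add. Y = 1/R + 1/(jωL)
Y = (0.000128 − j2.12e-05) S
|Y| = 0.000130 S → |Z| = 1/|Y| = 7700 Ω, ∠Z = −∠Y = 9.41°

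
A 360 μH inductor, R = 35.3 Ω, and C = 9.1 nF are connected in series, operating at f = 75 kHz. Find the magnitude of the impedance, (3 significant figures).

ω = 2πf = 471200 rad/s
X_L = ωL = 170 Ω
X_C = 1/(ωC) = 233 Ω
Net reactance X = X_L − X_C = -63.5 Ω
Z = 35.3 − j63.5 Ω
|Z| = √(35.3² + 63.5²) = 72.7 Ω

72.7 Ω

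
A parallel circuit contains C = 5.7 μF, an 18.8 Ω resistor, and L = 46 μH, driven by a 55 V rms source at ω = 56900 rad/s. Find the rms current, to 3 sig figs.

4.32 A

X_L = ωL = 2.62 Ω
X_C = 1/(ωC) = 3.08 Ω
Parallel: admittances add. Y = 1/R + 1/(jωL) + jωC
Y = (0.0532 − j0.0577) S
|Y| = 0.0785 S → |Z| = 1/|Y| = 12.7 Ω, ∠Z = −∠Y = 47.3°
I = V/|Z| = 55/12.7 = 4.32 A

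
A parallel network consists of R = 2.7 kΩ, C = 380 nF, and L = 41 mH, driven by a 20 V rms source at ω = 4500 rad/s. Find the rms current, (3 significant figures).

X_L = ωL = 184 Ω
X_C = 1/(ωC) = 585 Ω
Parallel: admittances add. Y = 1/R + 1/(jωL) + jωC
Y = (0.000370 − j0.00371) S
|Y| = 0.00373 S → |Z| = 1/|Y| = 268 Ω, ∠Z = −∠Y = 84.3°
I = V/|Z| = 20/268 = 74.6 mA

74.6 mA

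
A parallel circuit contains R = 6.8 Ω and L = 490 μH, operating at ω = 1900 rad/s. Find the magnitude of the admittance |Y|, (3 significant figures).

1.08 S

X_L = ωL = 0.931 Ω
Parallel: admittances add. Y = 1/R + 1/(jωL)
Y = (0.147 − j1.07) S
|Y| = 1.08 S → |Z| = 1/|Y| = 0.922 Ω, ∠Z = −∠Y = 82.2°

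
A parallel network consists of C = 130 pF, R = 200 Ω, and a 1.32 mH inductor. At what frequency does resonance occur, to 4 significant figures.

ω₀ = 1/√(LC) = 1/√(0.00132 × 1.3e-10) = 2.414e+06 rad/s
f₀ = ω₀/(2π) = 384.2 kHz

384.2 kHz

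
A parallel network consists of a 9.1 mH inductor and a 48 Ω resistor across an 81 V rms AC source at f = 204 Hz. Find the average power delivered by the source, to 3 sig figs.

137 W

ω = 2πf = 1282 rad/s
X_L = ωL = 11.7 Ω
Parallel: admittances add. Y = 1/R + 1/(jωL)
Y = (0.0208 − j0.0857) S
|Y| = 0.0882 S → |Z| = 1/|Y| = 11.3 Ω, ∠Z = −∠Y = 76.3°
I = V/|Z| = 7.15 A
P = VI cos φ = 81 × 7.15 × cos(76.3°) = 137 W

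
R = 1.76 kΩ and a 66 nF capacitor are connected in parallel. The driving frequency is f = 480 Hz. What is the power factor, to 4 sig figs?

0.9438

ω = 2πf = 3016 rad/s
X_C = 1/(ωC) = 5024 Ω
Parallel: admittances add. Y = 1/R + jωC
Y = (0.0005682 + j0.0001991) S
|Y| = 0.0006020 S → |Z| = 1/|Y| = 1661 Ω, ∠Z = −∠Y = -19.31°
cos φ = cos(-19.31°) = 0.9438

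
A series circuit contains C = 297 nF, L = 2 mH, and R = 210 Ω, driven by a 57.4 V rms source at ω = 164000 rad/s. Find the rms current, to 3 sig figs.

154 mA

X_L = ωL = 328 Ω
X_C = 1/(ωC) = 20.5 Ω
Net reactance X = X_L − X_C = 307 Ω
Z = 210 + j307 Ω
|Z| = √(210² + 307²) = 372 Ω
I = V/|Z| = 57.4/372 = 154 mA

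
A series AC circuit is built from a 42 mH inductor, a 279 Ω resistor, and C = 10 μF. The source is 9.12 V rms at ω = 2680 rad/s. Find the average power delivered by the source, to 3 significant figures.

X_L = ωL = 113 Ω
X_C = 1/(ωC) = 37.3 Ω
Net reactance X = X_L − X_C = 75.2 Ω
Z = 279 + j75.2 Ω
|Z| = √(279² + 75.2²) = 289 Ω
∠Z = arctan(75.2/279) = 15.1°
I = V/|Z| = 31.6 mA
P = VI cos φ = 9.12 × 0.0316 × cos(15.1°) = 278 mW

278 mW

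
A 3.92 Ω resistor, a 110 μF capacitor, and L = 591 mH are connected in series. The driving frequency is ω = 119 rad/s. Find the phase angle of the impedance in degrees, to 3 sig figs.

-57.1°

X_L = ωL = 70.3 Ω
X_C = 1/(ωC) = 76.4 Ω
Net reactance X = X_L − X_C = -6.07 Ω
Z = 3.92 − j6.07 Ω
|Z| = √(3.92² + 6.07²) = 7.22 Ω
∠Z = arctan(-6.07/3.92) = -57.1°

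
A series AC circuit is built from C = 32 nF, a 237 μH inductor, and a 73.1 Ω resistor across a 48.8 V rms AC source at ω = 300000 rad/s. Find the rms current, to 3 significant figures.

608 mA

X_L = ωL = 71.1 Ω
X_C = 1/(ωC) = 104 Ω
Net reactance X = X_L − X_C = -33.1 Ω
Z = 73.1 − j33.1 Ω
|Z| = √(73.1² + 33.1²) = 80.2 Ω
I = V/|Z| = 48.8/80.2 = 608 mA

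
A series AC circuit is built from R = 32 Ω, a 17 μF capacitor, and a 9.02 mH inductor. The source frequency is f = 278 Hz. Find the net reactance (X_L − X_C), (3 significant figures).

ω = 2πf = 1747 rad/s
X_L = ωL = 15.8 Ω
X_C = 1/(ωC) = 33.7 Ω
X = 15.8 − 33.7 = -17.9 Ω

-17.9 Ω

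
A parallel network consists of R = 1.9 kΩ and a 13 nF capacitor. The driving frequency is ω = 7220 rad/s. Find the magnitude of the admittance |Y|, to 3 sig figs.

535 μS

X_C = 1/(ωC) = 10700 Ω
Parallel: admittances add. Y = 1/R + jωC
Y = (0.000526 + j9.39e-05) S
|Y| = 0.000535 S → |Z| = 1/|Y| = 1870 Ω, ∠Z = −∠Y = -10.1°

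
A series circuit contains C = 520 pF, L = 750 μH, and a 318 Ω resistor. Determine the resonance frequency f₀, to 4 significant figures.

ω₀ = 1/√(LC) = 1/√(0.00075 × 5.2e-10) = 1.601e+06 rad/s
f₀ = ω₀/(2π) = 254.9 kHz

254.9 kHz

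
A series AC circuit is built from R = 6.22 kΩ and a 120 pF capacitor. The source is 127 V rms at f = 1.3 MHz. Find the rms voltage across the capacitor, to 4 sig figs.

ω = 2πf = 8.168e+06 rad/s
X_C = 1/(ωC) = 1020 Ω
Z = 6220 − j1020 Ω
|Z| = √(6220² + 1020²) = 6303 Ω
I = V/|Z| = 20.15 mA
V_C = I·|Z_C| = 0.02015 × 1020 = 20.56 V

20.56 V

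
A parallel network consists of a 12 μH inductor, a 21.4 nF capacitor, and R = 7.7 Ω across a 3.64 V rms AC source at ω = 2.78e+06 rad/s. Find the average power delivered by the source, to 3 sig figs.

X_L = ωL = 33.4 Ω
X_C = 1/(ωC) = 16.8 Ω
Parallel: admittances add. Y = 1/R + 1/(jωL) + jωC
Y = (0.130 + j0.0295) S
|Y| = 0.133 S → |Z| = 1/|Y| = 7.51 Ω, ∠Z = −∠Y = -12.8°
I = V/|Z| = 485 mA
P = VI cos φ = 3.64 × 0.485 × cos(-12.8°) = 1.72 W

1.72 W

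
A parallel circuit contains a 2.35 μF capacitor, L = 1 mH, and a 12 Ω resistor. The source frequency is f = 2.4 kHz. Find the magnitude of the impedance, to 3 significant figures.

11.3 Ω

ω = 2πf = 15080 rad/s
X_L = ωL = 15.1 Ω
X_C = 1/(ωC) = 28.2 Ω
Parallel: admittances add. Y = 1/R + 1/(jωL) + jωC
Y = (0.0833 − j0.0309) S
|Y| = 0.0889 S → |Z| = 1/|Y| = 11.3 Ω, ∠Z = −∠Y = 20.3°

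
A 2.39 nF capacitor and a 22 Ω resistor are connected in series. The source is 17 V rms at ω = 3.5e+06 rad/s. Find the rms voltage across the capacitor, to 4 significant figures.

16.72 V

X_C = 1/(ωC) = 119.5 Ω
Z = 22.00 − j119.5 Ω
|Z| = √(22.00² + 119.5²) = 121.6 Ω
I = V/|Z| = 139.9 mA
V_C = I·|Z_C| = 0.1399 × 119.5 = 16.72 V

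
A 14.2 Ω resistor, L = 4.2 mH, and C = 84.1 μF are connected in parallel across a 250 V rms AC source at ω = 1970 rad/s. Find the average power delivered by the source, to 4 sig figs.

X_L = ωL = 8.274 Ω
X_C = 1/(ωC) = 6.036 Ω
Parallel: admittances add. Y = 1/R + 1/(jωL) + jωC
Y = (0.07042 + j0.04482) S
|Y| = 0.08347 S → |Z| = 1/|Y| = 11.98 Ω, ∠Z = −∠Y = -32.47°
I = V/|Z| = 20.87 A
P = VI cos φ = 250 × 20.87 × cos(-32.47°) = 4.401 kW

4.401 kW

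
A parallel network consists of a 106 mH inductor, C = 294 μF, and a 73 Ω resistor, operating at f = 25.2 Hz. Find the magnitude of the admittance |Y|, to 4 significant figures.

ω = 2πf = 158.3 rad/s
X_L = ωL = 16.78 Ω
X_C = 1/(ωC) = 21.48 Ω
Parallel: admittances add. Y = 1/R + 1/(jωL) + jωC
Y = (0.01370 − j0.01303) S
|Y| = 0.01891 S → |Z| = 1/|Y| = 52.89 Ω, ∠Z = −∠Y = 43.57°

18.91 mS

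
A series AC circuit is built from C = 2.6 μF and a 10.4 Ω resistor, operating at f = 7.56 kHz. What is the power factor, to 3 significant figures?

0.789

ω = 2πf = 47500 rad/s
X_C = 1/(ωC) = 8.10 Ω
Z = 10.4 − j8.10 Ω
|Z| = √(10.4² + 8.10²) = 13.2 Ω
∠Z = arctan(-8.10/10.4) = -37.9°
cos φ = cos(-37.9°) = 0.789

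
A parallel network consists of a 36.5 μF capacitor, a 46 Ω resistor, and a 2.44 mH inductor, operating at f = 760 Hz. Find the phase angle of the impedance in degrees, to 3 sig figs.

ω = 2πf = 4775 rad/s
X_L = ωL = 11.7 Ω
X_C = 1/(ωC) = 5.74 Ω
Parallel: admittances add. Y = 1/R + 1/(jωL) + jωC
Y = (0.0217 + j0.0885) S
|Y| = 0.0911 S → |Z| = 1/|Y| = 11.0 Ω, ∠Z = −∠Y = -76.2°

-76.2°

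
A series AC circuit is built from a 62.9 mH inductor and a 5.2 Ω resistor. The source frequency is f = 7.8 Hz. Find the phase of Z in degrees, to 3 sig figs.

ω = 2πf = 49.01 rad/s
X_L = ωL = 3.08 Ω
Z = 5.20 + j3.08 Ω
|Z| = √(5.20² + 3.08²) = 6.05 Ω
∠Z = arctan(3.08/5.20) = 30.7°

30.7°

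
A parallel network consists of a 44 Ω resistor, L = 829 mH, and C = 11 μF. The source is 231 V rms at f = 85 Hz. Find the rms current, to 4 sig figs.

5.316 A

ω = 2πf = 534.1 rad/s
X_L = ωL = 442.7 Ω
X_C = 1/(ωC) = 170.2 Ω
Parallel: admittances add. Y = 1/R + 1/(jωL) + jωC
Y = (0.02273 + j0.003616) S
|Y| = 0.02301 S → |Z| = 1/|Y| = 43.45 Ω, ∠Z = −∠Y = -9.041°
I = V/|Z| = 231/43.45 = 5.316 A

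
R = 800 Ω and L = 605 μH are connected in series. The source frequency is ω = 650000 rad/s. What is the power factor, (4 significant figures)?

0.8974

X_L = ωL = 393.2 Ω
Z = 800.0 + j393.2 Ω
|Z| = √(800.0² + 393.2²) = 891.4 Ω
∠Z = arctan(393.2/800.0) = 26.18°
cos φ = cos(26.18°) = 0.8974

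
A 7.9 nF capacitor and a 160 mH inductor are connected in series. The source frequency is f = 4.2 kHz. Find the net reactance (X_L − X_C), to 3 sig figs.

ω = 2πf = 26390 rad/s
X_L = ωL = 4220 Ω
X_C = 1/(ωC) = 4800 Ω
X = 4220 − 4800 = -574 Ω

-574 Ω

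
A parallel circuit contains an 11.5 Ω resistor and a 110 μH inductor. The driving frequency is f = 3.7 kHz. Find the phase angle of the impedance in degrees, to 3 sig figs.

77.5°

ω = 2πf = 23250 rad/s
X_L = ωL = 2.56 Ω
Parallel: admittances add. Y = 1/R + 1/(jωL)
Y = (0.0870 − j0.391) S
|Y| = 0.401 S → |Z| = 1/|Y| = 2.50 Ω, ∠Z = −∠Y = 77.5°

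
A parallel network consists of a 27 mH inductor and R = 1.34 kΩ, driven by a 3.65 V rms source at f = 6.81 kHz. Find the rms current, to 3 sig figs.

4.17 mA

ω = 2πf = 42790 rad/s
X_L = ωL = 1160 Ω
Parallel: admittances add. Y = 1/R + 1/(jωL)
Y = (0.000746 − j0.000866) S
|Y| = 0.00114 S → |Z| = 1/|Y| = 875 Ω, ∠Z = −∠Y = 49.2°
I = V/|Z| = 3.65/875 = 4.17 mA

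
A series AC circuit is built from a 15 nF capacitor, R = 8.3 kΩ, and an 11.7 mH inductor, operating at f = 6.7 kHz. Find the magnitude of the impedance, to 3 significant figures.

ω = 2πf = 42100 rad/s
X_L = ωL = 493 Ω
X_C = 1/(ωC) = 1580 Ω
Net reactance X = X_L − X_C = -1090 Ω
Z = 8300 − j1090 Ω
|Z| = √(8300² + 1090²) = 8370 Ω

8370 Ω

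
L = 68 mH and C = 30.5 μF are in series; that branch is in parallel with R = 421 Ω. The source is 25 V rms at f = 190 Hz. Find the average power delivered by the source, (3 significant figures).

1.48 W

ω = 2πf = 1194 rad/s
X_L = ωL = 81.2 Ω
X_C = 1/(ωC) = 27.5 Ω
Branch 1: Z₁ = R = 421 Ω
Branch 2 (series LC): Z₂ = j(X_L − X_C) = j53.7 Ω
Parallel: Z = Z₁Z₂/(Z₁+Z₂), |Z| = 53.3 Ω, ∠Z = 82.7°
I = V/|Z| = 469 mA
P = VI cos φ = 25 × 0.469 × cos(82.7°) = 1.48 W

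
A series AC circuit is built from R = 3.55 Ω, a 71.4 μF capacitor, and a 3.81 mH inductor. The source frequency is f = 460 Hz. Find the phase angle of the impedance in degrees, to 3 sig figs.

60.1°

ω = 2πf = 2890 rad/s
X_L = ωL = 11.0 Ω
X_C = 1/(ωC) = 4.85 Ω
Net reactance X = X_L − X_C = 6.17 Ω
Z = 3.55 + j6.17 Ω
|Z| = √(3.55² + 6.17²) = 7.12 Ω
∠Z = arctan(6.17/3.55) = 60.1°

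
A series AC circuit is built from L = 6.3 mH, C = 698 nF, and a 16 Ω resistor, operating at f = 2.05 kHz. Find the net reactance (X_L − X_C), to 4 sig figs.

-30.08 Ω

ω = 2πf = 12880 rad/s
X_L = ωL = 81.15 Ω
X_C = 1/(ωC) = 111.2 Ω
X = 81.15 − 111.2 = -30.08 Ω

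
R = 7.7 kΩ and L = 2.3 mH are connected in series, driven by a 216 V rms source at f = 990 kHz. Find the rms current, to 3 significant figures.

13.3 mA

ω = 2πf = 6.22e+06 rad/s
X_L = ωL = 14300 Ω
Z = 7700 + j14300 Ω
|Z| = √(7700² + 14300²) = 16200 Ω
I = V/|Z| = 216/16200 = 13.3 mA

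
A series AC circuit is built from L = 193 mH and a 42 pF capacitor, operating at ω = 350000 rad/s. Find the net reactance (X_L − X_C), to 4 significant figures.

X_L = ωL = 67550 Ω
X_C = 1/(ωC) = 68030 Ω
X = 67550 − 68030 = -477.2 Ω

-477.2 Ω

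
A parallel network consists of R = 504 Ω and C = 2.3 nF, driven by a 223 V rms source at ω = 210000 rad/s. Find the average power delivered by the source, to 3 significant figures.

X_C = 1/(ωC) = 2070 Ω
Parallel: admittances add. Y = 1/R + jωC
Y = (0.00198 + j0.000483) S
|Y| = 0.00204 S → |Z| = 1/|Y| = 490 Ω, ∠Z = −∠Y = -13.7°
I = V/|Z| = 455 mA
P = VI cos φ = 223 × 0.455 × cos(-13.7°) = 98.7 W

98.7 W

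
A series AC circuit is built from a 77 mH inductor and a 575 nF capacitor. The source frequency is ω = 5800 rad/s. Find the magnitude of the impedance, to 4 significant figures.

146.7 Ω

X_L = ωL = 446.6 Ω
X_C = 1/(ωC) = 299.9 Ω
Net reactance X = X_L − X_C = 146.7 Ω
Z = j146.7 Ω
|Z| = √(0² + 146.7²) = 146.7 Ω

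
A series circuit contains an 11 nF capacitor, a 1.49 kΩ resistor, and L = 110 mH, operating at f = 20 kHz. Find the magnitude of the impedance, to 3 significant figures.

ω = 2πf = 125700 rad/s
X_L = ωL = 13800 Ω
X_C = 1/(ωC) = 723 Ω
Net reactance X = X_L − X_C = 13100 Ω
Z = 1490 + j13100 Ω
|Z| = √(1490² + 13100²) = 13200 Ω

13200 Ω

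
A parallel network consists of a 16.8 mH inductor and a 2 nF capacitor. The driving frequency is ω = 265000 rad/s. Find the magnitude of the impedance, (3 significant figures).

3270 Ω

X_L = ωL = 4450 Ω
X_C = 1/(ωC) = 1890 Ω
Parallel: admittances add. Y = 1/(jωL) + jωC
Y = (0 + j0.000305) S
|Y| = 0.000305 S → |Z| = 1/|Y| = 3270 Ω, ∠Z = −∠Y = -90.0°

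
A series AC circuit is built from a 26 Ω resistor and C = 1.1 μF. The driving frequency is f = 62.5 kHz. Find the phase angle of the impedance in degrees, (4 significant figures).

ω = 2πf = 392700 rad/s
X_C = 1/(ωC) = 2.315 Ω
Z = 26.00 − j2.315 Ω
|Z| = √(26.00² + 2.315²) = 26.10 Ω
∠Z = arctan(-2.315/26.00) = -5.088°

-5.088°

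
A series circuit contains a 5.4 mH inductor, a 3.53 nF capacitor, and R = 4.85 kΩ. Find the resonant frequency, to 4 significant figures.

ω₀ = 1/√(LC) = 1/√(0.0054 × 3.53e-09) = 229000 rad/s
f₀ = ω₀/(2π) = 36.45 kHz

36.45 kHz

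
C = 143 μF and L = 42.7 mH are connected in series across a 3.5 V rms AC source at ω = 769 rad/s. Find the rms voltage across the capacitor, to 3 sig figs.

1.34 V

X_L = ωL = 32.8 Ω
X_C = 1/(ωC) = 9.09 Ω
Net reactance X = X_L − X_C = 23.7 Ω
Z = j23.7 Ω
|Z| = √(0² + 23.7²) = 23.7 Ω
I = V/|Z| = 147 mA
V_C = I·|Z_C| = 0.147 × 9.09 = 1.34 V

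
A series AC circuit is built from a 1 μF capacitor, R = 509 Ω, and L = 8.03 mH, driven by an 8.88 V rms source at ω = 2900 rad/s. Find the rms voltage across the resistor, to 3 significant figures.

X_L = ωL = 23.3 Ω
X_C = 1/(ωC) = 345 Ω
Net reactance X = X_L − X_C = -322 Ω
Z = 509 − j322 Ω
|Z| = √(509² + 322²) = 602 Ω
I = V/|Z| = 14.7 mA
V_R = I·|Z_R| = 0.0147 × 509 = 7.51 V

7.51 V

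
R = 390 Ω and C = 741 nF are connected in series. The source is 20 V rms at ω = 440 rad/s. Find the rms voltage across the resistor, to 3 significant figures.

2.52 V

X_C = 1/(ωC) = 3070 Ω
Z = 390 − j3070 Ω
|Z| = √(390² + 3070²) = 3090 Ω
I = V/|Z| = 6.47 mA
V_R = I·|Z_R| = 0.00647 × 390 = 2.52 V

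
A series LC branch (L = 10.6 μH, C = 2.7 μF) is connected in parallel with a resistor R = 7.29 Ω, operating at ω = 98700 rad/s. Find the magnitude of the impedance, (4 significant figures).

X_L = ωL = 1.046 Ω
X_C = 1/(ωC) = 3.752 Ω
Branch 1: Z₁ = R = 7.290 Ω
Branch 2 (series LC): Z₂ = j(X_L − X_C) = −j2.706 Ω
Parallel: Z = Z₁Z₂/(Z₁+Z₂), |Z| = 2.537 Ω, ∠Z = -69.63°

2.537 Ω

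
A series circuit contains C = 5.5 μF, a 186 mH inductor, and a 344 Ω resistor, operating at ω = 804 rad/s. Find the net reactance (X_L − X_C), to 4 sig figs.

-76.60 Ω

X_L = ωL = 149.5 Ω
X_C = 1/(ωC) = 226.1 Ω
X = 149.5 − 226.1 = -76.60 Ω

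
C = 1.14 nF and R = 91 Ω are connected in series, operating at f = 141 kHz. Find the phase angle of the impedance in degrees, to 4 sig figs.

-84.75°

ω = 2πf = 885900 rad/s
X_C = 1/(ωC) = 990.1 Ω
Z = 91.00 − j990.1 Ω
|Z| = √(91.00² + 990.1²) = 994.3 Ω
∠Z = arctan(-990.1/91.00) = -84.75°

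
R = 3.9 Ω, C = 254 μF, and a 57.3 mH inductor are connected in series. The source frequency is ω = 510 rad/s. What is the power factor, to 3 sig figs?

0.178

X_L = ωL = 29.2 Ω
X_C = 1/(ωC) = 7.72 Ω
Net reactance X = X_L − X_C = 21.5 Ω
Z = 3.90 + j21.5 Ω
|Z| = √(3.90² + 21.5²) = 21.9 Ω
∠Z = arctan(21.5/3.90) = 79.7°
cos φ = cos(79.7°) = 0.178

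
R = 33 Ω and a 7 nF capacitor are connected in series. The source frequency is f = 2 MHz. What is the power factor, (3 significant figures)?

ω = 2πf = 1.257e+07 rad/s
X_C = 1/(ωC) = 11.4 Ω
Z = 33.0 − j11.4 Ω
|Z| = √(33.0² + 11.4²) = 34.9 Ω
∠Z = arctan(-11.4/33.0) = -19.0°
cos φ = cos(-19.0°) = 0.945

0.945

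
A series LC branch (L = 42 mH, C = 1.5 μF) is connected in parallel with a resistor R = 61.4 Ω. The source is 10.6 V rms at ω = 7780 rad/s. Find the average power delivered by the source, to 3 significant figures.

1.83 W

X_L = ωL = 327 Ω
X_C = 1/(ωC) = 85.7 Ω
Branch 1: Z₁ = R = 61.4 Ω
Branch 2 (series LC): Z₂ = j(X_L − X_C) = j241 Ω
Parallel: Z = Z₁Z₂/(Z₁+Z₂), |Z| = 59.5 Ω, ∠Z = 14.3°
I = V/|Z| = 178 mA
P = VI cos φ = 10.6 × 0.178 × cos(14.3°) = 1.83 W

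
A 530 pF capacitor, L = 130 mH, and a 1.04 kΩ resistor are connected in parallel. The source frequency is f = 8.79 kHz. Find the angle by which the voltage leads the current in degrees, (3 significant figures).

6.53°

ω = 2πf = 55230 rad/s
X_L = ωL = 7180 Ω
X_C = 1/(ωC) = 34200 Ω
Parallel: admittances add. Y = 1/R + 1/(jωL) + jωC
Y = (0.000962 − j0.000110) S
|Y| = 0.000968 S → |Z| = 1/|Y| = 1030 Ω, ∠Z = −∠Y = 6.53°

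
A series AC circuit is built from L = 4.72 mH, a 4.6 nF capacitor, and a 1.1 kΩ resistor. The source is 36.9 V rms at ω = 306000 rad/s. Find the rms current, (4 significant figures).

X_L = ωL = 1444 Ω
X_C = 1/(ωC) = 710.4 Ω
Net reactance X = X_L − X_C = 733.9 Ω
Z = 1100 + j733.9 Ω
|Z| = √(1100² + 733.9²) = 1322 Ω
I = V/|Z| = 36.9/1322 = 27.90 mA

27.90 mA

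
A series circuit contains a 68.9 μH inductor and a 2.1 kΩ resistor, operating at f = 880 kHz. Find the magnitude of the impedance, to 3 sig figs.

2130 Ω

ω = 2πf = 5.529e+06 rad/s
X_L = ωL = 381 Ω
Z = 2100 + j381 Ω
|Z| = √(2100² + 381²) = 2130 Ω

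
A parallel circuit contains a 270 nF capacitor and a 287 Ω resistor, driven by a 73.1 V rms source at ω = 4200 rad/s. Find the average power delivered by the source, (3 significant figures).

X_C = 1/(ωC) = 882 Ω
Parallel: admittances add. Y = 1/R + jωC
Y = (0.00348 + j0.00113) S
|Y| = 0.00366 S → |Z| = 1/|Y| = 273 Ω, ∠Z = −∠Y = -18.0°
I = V/|Z| = 268 mA
P = VI cos φ = 73.1 × 0.268 × cos(-18.0°) = 18.6 W

18.6 W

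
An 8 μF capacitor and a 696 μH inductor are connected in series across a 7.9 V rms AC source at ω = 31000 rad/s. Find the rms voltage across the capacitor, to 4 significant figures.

X_L = ωL = 21.58 Ω
X_C = 1/(ωC) = 4.032 Ω
Net reactance X = X_L − X_C = 17.54 Ω
Z = j17.54 Ω
|Z| = √(0² + 17.54²) = 17.54 Ω
I = V/|Z| = 450.3 mA
V_C = I·|Z_C| = 0.4503 × 4.032 = 1.816 V

1.816 V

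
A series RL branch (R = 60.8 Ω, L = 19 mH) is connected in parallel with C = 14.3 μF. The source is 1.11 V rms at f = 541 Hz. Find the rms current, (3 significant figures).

45.7 mA

ω = 2πf = 3399 rad/s
X_L = ωL = 64.6 Ω
X_C = 1/(ωC) = 20.6 Ω
Branch 1 (R+jX_L): Z₁ = 60.8 + j64.6 Ω, |Z₁| = 88.7 Ω
Branch 2 (−jX_C): Z₂ = −j20.6 Ω
Parallel: Z = Z₁Z₂/(Z₁+Z₂), |Z| = 24.3 Ω, ∠Z = -79.2°
I = V/|Z| = 1.11/24.3 = 45.7 mA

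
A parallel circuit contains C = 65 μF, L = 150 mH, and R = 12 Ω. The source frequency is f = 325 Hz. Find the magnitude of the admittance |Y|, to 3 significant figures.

154 mS

ω = 2πf = 2042 rad/s
X_L = ωL = 306 Ω
X_C = 1/(ωC) = 7.53 Ω
Parallel: admittances add. Y = 1/R + 1/(jωL) + jωC
Y = (0.0833 + j0.129) S
|Y| = 0.154 S → |Z| = 1/|Y| = 6.49 Ω, ∠Z = −∠Y = -57.2°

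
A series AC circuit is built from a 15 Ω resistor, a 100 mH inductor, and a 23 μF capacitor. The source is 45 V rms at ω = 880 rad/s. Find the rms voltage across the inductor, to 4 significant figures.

X_L = ωL = 88.00 Ω
X_C = 1/(ωC) = 49.41 Ω
Net reactance X = X_L − X_C = 38.59 Ω
Z = 15.00 + j38.59 Ω
|Z| = √(15.00² + 38.59²) = 41.41 Ω
I = V/|Z| = 1.087 A
V_L = I·|Z_L| = 1.087 × 88.00 = 95.64 V

95.64 V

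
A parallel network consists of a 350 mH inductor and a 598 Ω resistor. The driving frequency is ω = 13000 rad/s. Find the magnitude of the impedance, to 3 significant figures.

X_L = ωL = 4550 Ω
Parallel: admittances add. Y = 1/R + 1/(jωL)
Y = (0.00167 − j0.000220) S
|Y| = 0.00169 S → |Z| = 1/|Y| = 593 Ω, ∠Z = −∠Y = 7.49°

593 Ω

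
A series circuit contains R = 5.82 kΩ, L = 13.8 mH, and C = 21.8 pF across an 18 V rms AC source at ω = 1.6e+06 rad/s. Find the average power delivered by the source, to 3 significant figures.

X_L = ωL = 22100 Ω
X_C = 1/(ωC) = 28700 Ω
Net reactance X = X_L − X_C = -6590 Ω
Z = 5820 − j6590 Ω
|Z| = √(5820² + 6590²) = 8790 Ω
∠Z = arctan(-6590/5820) = -48.5°
I = V/|Z| = 2.05 mA
P = VI cos φ = 18 × 0.00205 × cos(-48.5°) = 24.4 mW

24.4 mW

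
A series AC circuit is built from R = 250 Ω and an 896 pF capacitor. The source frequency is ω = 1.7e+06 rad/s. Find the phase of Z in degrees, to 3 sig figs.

-69.2°

X_C = 1/(ωC) = 657 Ω
Z = 250 − j657 Ω
|Z| = √(250² + 657²) = 703 Ω
∠Z = arctan(-657/250) = -69.2°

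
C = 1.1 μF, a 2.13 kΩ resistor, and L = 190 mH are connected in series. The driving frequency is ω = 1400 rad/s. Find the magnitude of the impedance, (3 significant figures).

2160 Ω

X_L = ωL = 266 Ω
X_C = 1/(ωC) = 649 Ω
Net reactance X = X_L − X_C = -383 Ω
Z = 2130 − j383 Ω
|Z| = √(2130² + 383²) = 2160 Ω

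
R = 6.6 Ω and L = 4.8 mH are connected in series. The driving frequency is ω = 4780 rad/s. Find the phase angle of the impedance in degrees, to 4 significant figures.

X_L = ωL = 22.94 Ω
Z = 6.600 + j22.94 Ω
|Z| = √(6.600² + 22.94²) = 23.87 Ω
∠Z = arctan(22.94/6.600) = 73.95°

73.95°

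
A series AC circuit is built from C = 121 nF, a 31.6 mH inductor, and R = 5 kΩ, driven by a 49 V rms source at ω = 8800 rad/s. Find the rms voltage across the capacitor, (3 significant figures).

X_L = ωL = 278 Ω
X_C = 1/(ωC) = 939 Ω
Net reactance X = X_L − X_C = -661 Ω
Z = 5000 − j661 Ω
|Z| = √(5000² + 661²) = 5040 Ω
I = V/|Z| = 9.72 mA
V_C = I·|Z_C| = 0.00972 × 939 = 9.12 V

9.12 V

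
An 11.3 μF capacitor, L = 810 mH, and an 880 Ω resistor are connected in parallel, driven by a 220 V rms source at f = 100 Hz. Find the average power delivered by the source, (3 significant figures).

55.0 W

ω = 2πf = 628.3 rad/s
X_L = ωL = 509 Ω
X_C = 1/(ωC) = 141 Ω
Parallel: admittances add. Y = 1/R + 1/(jωL) + jωC
Y = (0.00114 + j0.00514) S
|Y| = 0.00526 S → |Z| = 1/|Y| = 190 Ω, ∠Z = −∠Y = -77.5°
I = V/|Z| = 1.16 A
P = VI cos φ = 220 × 1.16 × cos(-77.5°) = 55.0 W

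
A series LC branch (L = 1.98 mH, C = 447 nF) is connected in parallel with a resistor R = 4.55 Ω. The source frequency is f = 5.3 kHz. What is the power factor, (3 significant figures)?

0.264

ω = 2πf = 33300 rad/s
X_L = ωL = 65.9 Ω
X_C = 1/(ωC) = 67.2 Ω
Branch 1: Z₁ = R = 4.55 Ω
Branch 2 (series LC): Z₂ = j(X_L − X_C) = −j1.24 Ω
Parallel: Z = Z₁Z₂/(Z₁+Z₂), |Z| = 1.20 Ω, ∠Z = -74.7°
cos φ = cos(-74.7°) = 0.264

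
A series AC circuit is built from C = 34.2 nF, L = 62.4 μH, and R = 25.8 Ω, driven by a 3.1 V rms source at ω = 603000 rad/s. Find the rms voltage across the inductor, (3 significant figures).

4.17 V

X_L = ωL = 37.6 Ω
X_C = 1/(ωC) = 48.5 Ω
Net reactance X = X_L − X_C = -10.9 Ω
Z = 25.8 − j10.9 Ω
|Z| = √(25.8² + 10.9²) = 28.0 Ω
I = V/|Z| = 111 mA
V_L = I·|Z_L| = 0.111 × 37.6 = 4.17 V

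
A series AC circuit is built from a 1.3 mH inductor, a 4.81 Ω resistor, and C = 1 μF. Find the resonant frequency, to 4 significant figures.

4.414 kHz

ω₀ = 1/√(LC) = 1/√(0.0013 × 1e-06) = 27740 rad/s
f₀ = ω₀/(2π) = 4.414 kHz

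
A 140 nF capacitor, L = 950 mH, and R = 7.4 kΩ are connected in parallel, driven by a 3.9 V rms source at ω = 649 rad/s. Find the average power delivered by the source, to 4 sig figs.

2.055 mW

X_L = ωL = 616.5 Ω
X_C = 1/(ωC) = 11010 Ω
Parallel: admittances add. Y = 1/R + 1/(jωL) + jωC
Y = (0.0001351 − j0.001531) S
|Y| = 0.001537 S → |Z| = 1/|Y| = 650.6 Ω, ∠Z = −∠Y = 84.96°
I = V/|Z| = 5.994 mA
P = VI cos φ = 3.9 × 0.005994 × cos(84.96°) = 2.055 mW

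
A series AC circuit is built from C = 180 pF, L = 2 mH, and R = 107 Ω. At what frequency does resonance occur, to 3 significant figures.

ω₀ = 1/√(LC) = 1/√(0.002 × 1.8e-10) = 1.667e+06 rad/s
f₀ = ω₀/(2π) = 265 kHz

265 kHz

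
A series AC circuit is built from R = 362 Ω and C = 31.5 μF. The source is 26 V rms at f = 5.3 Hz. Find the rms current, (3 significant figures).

25.5 mA

ω = 2πf = 33.30 rad/s
X_C = 1/(ωC) = 953 Ω
Z = 362 − j953 Ω
|Z| = √(362² + 953²) = 1020 Ω
I = V/|Z| = 26/1020 = 25.5 mA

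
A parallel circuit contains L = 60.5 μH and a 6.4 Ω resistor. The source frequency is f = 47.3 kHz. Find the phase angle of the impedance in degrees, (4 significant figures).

ω = 2πf = 297200 rad/s
X_L = ωL = 17.98 Ω
Parallel: admittances add. Y = 1/R + 1/(jωL)
Y = (0.1562 − j0.05562) S
|Y| = 0.1659 S → |Z| = 1/|Y| = 6.029 Ω, ∠Z = −∠Y = 19.59°

19.59°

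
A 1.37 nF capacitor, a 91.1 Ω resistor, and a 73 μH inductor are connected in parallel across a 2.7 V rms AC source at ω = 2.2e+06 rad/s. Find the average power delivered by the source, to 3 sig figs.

80.0 mW

X_L = ωL = 161 Ω
X_C = 1/(ωC) = 332 Ω
Parallel: admittances add. Y = 1/R + 1/(jωL) + jωC
Y = (0.0110 − j0.00321) S
|Y| = 0.0114 S → |Z| = 1/|Y| = 87.4 Ω, ∠Z = −∠Y = 16.3°
I = V/|Z| = 30.9 mA
P = VI cos φ = 2.7 × 0.0309 × cos(16.3°) = 80.0 mW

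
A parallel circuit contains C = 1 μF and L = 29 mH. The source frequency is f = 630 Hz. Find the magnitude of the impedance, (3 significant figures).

210 Ω

ω = 2πf = 3958 rad/s
X_L = ωL = 115 Ω
X_C = 1/(ωC) = 253 Ω
Parallel: admittances add. Y = 1/(jωL) + jωC
Y = (0 − j0.00475) S
|Y| = 0.00475 S → |Z| = 1/|Y| = 210 Ω, ∠Z = −∠Y = 90.0°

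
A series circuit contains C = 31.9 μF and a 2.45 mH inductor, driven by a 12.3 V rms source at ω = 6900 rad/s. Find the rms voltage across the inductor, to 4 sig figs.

X_L = ωL = 16.91 Ω
X_C = 1/(ωC) = 4.543 Ω
Net reactance X = X_L − X_C = 12.36 Ω
Z = j12.36 Ω
|Z| = √(0² + 12.36²) = 12.36 Ω
I = V/|Z| = 995.0 mA
V_L = I·|Z_L| = 0.9950 × 16.91 = 16.82 V

16.82 V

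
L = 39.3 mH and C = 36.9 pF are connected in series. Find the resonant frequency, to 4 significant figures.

132.2 kHz

ω₀ = 1/√(LC) = 1/√(0.0393 × 3.69e-11) = 830400 rad/s
f₀ = ω₀/(2π) = 132.2 kHz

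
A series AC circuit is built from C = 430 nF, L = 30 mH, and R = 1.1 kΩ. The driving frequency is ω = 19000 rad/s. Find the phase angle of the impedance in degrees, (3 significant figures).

22.1°

X_L = ωL = 570 Ω
X_C = 1/(ωC) = 122 Ω
Net reactance X = X_L − X_C = 448 Ω
Z = 1100 + j448 Ω
|Z| = √(1100² + 448²) = 1190 Ω
∠Z = arctan(448/1100) = 22.1°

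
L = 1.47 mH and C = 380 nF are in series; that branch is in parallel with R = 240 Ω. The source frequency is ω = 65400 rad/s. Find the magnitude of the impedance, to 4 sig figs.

54.44 Ω

X_L = ωL = 96.14 Ω
X_C = 1/(ωC) = 40.24 Ω
Branch 1: Z₁ = R = 240.0 Ω
Branch 2 (series LC): Z₂ = j(X_L − X_C) = j55.90 Ω
Parallel: Z = Z₁Z₂/(Z₁+Z₂), |Z| = 54.44 Ω, ∠Z = 76.89°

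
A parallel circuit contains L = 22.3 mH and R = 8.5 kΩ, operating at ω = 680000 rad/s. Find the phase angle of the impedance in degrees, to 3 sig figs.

X_L = ωL = 15200 Ω
Parallel: admittances add. Y = 1/R + 1/(jωL)
Y = (0.000118 − j6.59e-05) S
|Y| = 0.000135 S → |Z| = 1/|Y| = 7410 Ω, ∠Z = −∠Y = 29.3°

29.3°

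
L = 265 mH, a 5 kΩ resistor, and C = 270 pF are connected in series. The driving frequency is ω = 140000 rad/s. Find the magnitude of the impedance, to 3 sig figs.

11800 Ω

X_L = ωL = 37100 Ω
X_C = 1/(ωC) = 26500 Ω
Net reactance X = X_L − X_C = 10600 Ω
Z = 5000 + j10600 Ω
|Z| = √(5000² + 10600²) = 11800 Ω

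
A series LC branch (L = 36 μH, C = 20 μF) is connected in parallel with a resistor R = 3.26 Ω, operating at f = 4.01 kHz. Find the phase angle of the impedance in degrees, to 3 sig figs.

-71.7°

ω = 2πf = 25200 rad/s
X_L = ωL = 0.907 Ω
X_C = 1/(ωC) = 1.98 Ω
Branch 1: Z₁ = R = 3.26 Ω
Branch 2 (series LC): Z₂ = j(X_L − X_C) = −j1.08 Ω
Parallel: Z = Z₁Z₂/(Z₁+Z₂), |Z| = 1.02 Ω, ∠Z = -71.7°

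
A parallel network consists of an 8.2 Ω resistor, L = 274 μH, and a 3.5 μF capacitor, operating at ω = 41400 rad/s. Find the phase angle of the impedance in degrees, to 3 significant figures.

X_L = ωL = 11.3 Ω
X_C = 1/(ωC) = 6.90 Ω
Parallel: admittances add. Y = 1/R + 1/(jωL) + jωC
Y = (0.122 + j0.0567) S
|Y| = 0.135 S → |Z| = 1/|Y| = 7.43 Ω, ∠Z = −∠Y = -25.0°

-25.0°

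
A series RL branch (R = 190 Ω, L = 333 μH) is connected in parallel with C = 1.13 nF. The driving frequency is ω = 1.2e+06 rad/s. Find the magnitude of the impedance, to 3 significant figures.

X_L = ωL = 400 Ω
X_C = 1/(ωC) = 737 Ω
Branch 1 (R+jX_L): Z₁ = 190 + j400 Ω, |Z₁| = 442 Ω
Branch 2 (−jX_C): Z₂ = −j737 Ω
Parallel: Z = Z₁Z₂/(Z₁+Z₂), |Z| = 842 Ω, ∠Z = 35.2°

842 Ω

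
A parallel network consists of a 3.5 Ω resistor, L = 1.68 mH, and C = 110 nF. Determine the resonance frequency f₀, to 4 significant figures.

11.71 kHz

ω₀ = 1/√(LC) = 1/√(0.00168 × 1.1e-07) = 73560 rad/s
f₀ = ω₀/(2π) = 11.71 kHz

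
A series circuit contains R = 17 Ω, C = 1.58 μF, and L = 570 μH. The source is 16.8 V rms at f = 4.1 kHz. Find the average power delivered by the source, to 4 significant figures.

ω = 2πf = 25760 rad/s
X_L = ωL = 14.68 Ω
X_C = 1/(ωC) = 24.57 Ω
Net reactance X = X_L − X_C = -9.885 Ω
Z = 17.00 − j9.885 Ω
|Z| = √(17.00² + 9.885²) = 19.66 Ω
∠Z = arctan(-9.885/17.00) = -30.18°
I = V/|Z| = 854.3 mA
P = VI cos φ = 16.8 × 0.8543 × cos(-30.18°) = 12.41 W

12.41 W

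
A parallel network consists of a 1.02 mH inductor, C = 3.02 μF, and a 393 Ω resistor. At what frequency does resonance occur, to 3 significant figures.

ω₀ = 1/√(LC) = 1/√(0.00102 × 3.02e-06) = 18020 rad/s
f₀ = ω₀/(2π) = 2.87 kHz

2.87 kHz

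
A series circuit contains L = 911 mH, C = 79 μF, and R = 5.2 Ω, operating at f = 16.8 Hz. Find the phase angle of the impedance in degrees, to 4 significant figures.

-77.65°

ω = 2πf = 105.6 rad/s
X_L = ωL = 96.16 Ω
X_C = 1/(ωC) = 119.9 Ω
Net reactance X = X_L − X_C = -23.75 Ω
Z = 5.200 − j23.75 Ω
|Z| = √(5.200² + 23.75²) = 24.32 Ω
∠Z = arctan(-23.75/5.200) = -77.65°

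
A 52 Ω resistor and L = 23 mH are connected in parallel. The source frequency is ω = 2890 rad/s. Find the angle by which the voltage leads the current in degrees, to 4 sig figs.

38.04°

X_L = ωL = 66.47 Ω
Parallel: admittances add. Y = 1/R + 1/(jωL)
Y = (0.01923 − j0.01504) S
|Y| = 0.02442 S → |Z| = 1/|Y| = 40.96 Ω, ∠Z = −∠Y = 38.04°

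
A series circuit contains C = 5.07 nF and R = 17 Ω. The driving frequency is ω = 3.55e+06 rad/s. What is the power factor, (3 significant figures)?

X_C = 1/(ωC) = 55.6 Ω
Z = 17.0 − j55.6 Ω
|Z| = √(17.0² + 55.6²) = 58.1 Ω
∠Z = arctan(-55.6/17.0) = -73.0°
cos φ = cos(-73.0°) = 0.293

0.293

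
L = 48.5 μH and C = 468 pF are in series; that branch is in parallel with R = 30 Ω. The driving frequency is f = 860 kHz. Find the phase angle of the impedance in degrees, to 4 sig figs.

-12.68°

ω = 2πf = 5.404e+06 rad/s
X_L = ωL = 262.1 Ω
X_C = 1/(ωC) = 395.4 Ω
Branch 1: Z₁ = R = 30.00 Ω
Branch 2 (series LC): Z₂ = j(X_L − X_C) = −j133.4 Ω
Parallel: Z = Z₁Z₂/(Z₁+Z₂), |Z| = 29.27 Ω, ∠Z = -12.68°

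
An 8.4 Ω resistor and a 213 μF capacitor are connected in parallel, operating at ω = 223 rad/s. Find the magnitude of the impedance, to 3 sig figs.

7.80 Ω

X_C = 1/(ωC) = 21.1 Ω
Parallel: admittances add. Y = 1/R + jωC
Y = (0.119 + j0.0475) S
|Y| = 0.128 S → |Z| = 1/|Y| = 7.80 Ω, ∠Z = −∠Y = -21.8°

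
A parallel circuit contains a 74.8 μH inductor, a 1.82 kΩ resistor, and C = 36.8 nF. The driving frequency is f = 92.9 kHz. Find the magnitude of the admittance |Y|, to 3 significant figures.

ω = 2πf = 583700 rad/s
X_L = ωL = 43.7 Ω
X_C = 1/(ωC) = 46.6 Ω
Parallel: admittances add. Y = 1/R + 1/(jωL) + jωC
Y = (0.000549 − j0.00142) S
|Y| = 0.00153 S → |Z| = 1/|Y| = 656 Ω, ∠Z = −∠Y = 68.9°

1.53 mS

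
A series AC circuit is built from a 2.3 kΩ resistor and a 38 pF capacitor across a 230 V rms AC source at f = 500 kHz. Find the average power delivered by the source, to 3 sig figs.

1.61 W

ω = 2πf = 3.142e+06 rad/s
X_C = 1/(ωC) = 8380 Ω
Z = 2300 − j8380 Ω
|Z| = √(2300² + 8380²) = 8690 Ω
∠Z = arctan(-8380/2300) = -74.6°
I = V/|Z| = 26.5 mA
P = VI cos φ = 230 × 0.0265 × cos(-74.6°) = 1.61 W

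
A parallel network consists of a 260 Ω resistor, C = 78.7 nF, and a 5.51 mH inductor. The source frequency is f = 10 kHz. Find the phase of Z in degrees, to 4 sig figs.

-28.13°

ω = 2πf = 62830 rad/s
X_L = ωL = 346.2 Ω
X_C = 1/(ωC) = 202.2 Ω
Parallel: admittances add. Y = 1/R + 1/(jωL) + jωC
Y = (0.003846 + j0.002056) S
|Y| = 0.004361 S → |Z| = 1/|Y| = 229.3 Ω, ∠Z = −∠Y = -28.13°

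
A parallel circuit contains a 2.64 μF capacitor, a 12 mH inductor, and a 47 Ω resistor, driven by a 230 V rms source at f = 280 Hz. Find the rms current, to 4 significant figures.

10.98 A

ω = 2πf = 1759 rad/s
X_L = ωL = 21.11 Ω
X_C = 1/(ωC) = 215.3 Ω
Parallel: admittances add. Y = 1/R + 1/(jωL) + jωC
Y = (0.02128 − j0.04272) S
|Y| = 0.04773 S → |Z| = 1/|Y| = 20.95 Ω, ∠Z = −∠Y = 63.53°
I = V/|Z| = 230/20.95 = 10.98 A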